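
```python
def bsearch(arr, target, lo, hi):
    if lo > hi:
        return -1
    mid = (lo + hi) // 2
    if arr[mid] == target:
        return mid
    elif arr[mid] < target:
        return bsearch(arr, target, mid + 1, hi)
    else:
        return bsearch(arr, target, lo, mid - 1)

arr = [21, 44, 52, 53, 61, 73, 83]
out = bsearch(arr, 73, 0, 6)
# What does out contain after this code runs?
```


bsearch(arr, 73, 0, 6)
lo=0, hi=6, mid=3, arr[mid]=53
53 < 73, search right half
lo=4, hi=6, mid=5, arr[mid]=73
arr[5] == 73, found at index 5
= 5


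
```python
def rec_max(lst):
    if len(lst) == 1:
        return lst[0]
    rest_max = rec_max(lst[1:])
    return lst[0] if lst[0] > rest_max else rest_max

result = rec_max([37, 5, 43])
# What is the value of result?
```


rec_max([37, 5, 43])
= compare 37 with rec_max([5, 43])
= compare 5 with rec_max([43])
Base: rec_max([43]) = 43
compare 5 with 43: max = 43
compare 37 with 43: max = 43
= 43


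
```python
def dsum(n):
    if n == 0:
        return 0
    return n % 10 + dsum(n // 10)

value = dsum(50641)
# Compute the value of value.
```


dsum(50641)
= 1 + dsum(5064)
= 1 + 4 + dsum(506)
= 1 + 4 + 6 + dsum(50)
= 1 + 4 + 6 + 0 + dsum(5)
= 1 + 4 + 6 + 0 + 5 + dsum(0)
= 1 + 4 + 6 + 0 + 5 + 0
= 16


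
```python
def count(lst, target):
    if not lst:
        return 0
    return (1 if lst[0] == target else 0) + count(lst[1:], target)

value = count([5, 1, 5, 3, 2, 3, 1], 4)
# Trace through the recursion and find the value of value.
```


count([5, 1, 5, 3, 2, 3, 1], 4)
lst[0]=5 != 4: 0 + count([1, 5, 3, 2, 3, 1], 4)
lst[0]=1 != 4: 0 + count([5, 3, 2, 3, 1], 4)
lst[0]=5 != 4: 0 + count([3, 2, 3, 1], 4)
lst[0]=3 != 4: 0 + count([2, 3, 1], 4)
lst[0]=2 != 4: 0 + count([3, 1], 4)
lst[0]=3 != 4: 0 + count([1], 4)
lst[0]=1 != 4: 0 + count([], 4)
= 0


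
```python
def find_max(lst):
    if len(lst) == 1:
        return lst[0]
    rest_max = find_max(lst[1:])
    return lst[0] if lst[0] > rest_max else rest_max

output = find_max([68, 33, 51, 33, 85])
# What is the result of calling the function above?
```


find_max([68, 33, 51, 33, 85])
= compare 68 with find_max([33, 51, 33, 85])
= compare 33 with find_max([51, 33, 85])
= compare 51 with find_max([33, 85])
= compare 33 with find_max([85])
Base: find_max([85]) = 85
compare 33 with 85: max = 85
compare 51 with 85: max = 85
compare 33 with 85: max = 85
compare 68 with 85: max = 85
= 85


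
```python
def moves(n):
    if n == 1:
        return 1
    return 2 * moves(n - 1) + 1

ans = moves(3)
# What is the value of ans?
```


moves(3)
= 2 * moves(2) + 1
= 2 * (2 * moves(1) + 1) + 1
Now compute bottom-up:
moves(1) = 1
moves(2) = 2 * 1 + 1 = 3
moves(3) = 2 * 3 + 1 = 7
= 7


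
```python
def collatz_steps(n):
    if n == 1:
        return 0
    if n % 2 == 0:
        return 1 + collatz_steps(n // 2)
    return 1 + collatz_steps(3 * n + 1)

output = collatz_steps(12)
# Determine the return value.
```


collatz_steps(12)
12 is even -> collatz_steps(6)
6 is even -> collatz_steps(3)
3 is odd -> 3*3+1 = 10 -> collatz_steps(10)
10 is even -> collatz_steps(5)
5 is odd -> 3*5+1 = 16 -> collatz_steps(16)
16 is even -> collatz_steps(8)
8 is even -> collatz_steps(4)
4 is even -> collatz_steps(2)
2 is even -> collatz_steps(1)
Reached 1 after 9 steps
= 9


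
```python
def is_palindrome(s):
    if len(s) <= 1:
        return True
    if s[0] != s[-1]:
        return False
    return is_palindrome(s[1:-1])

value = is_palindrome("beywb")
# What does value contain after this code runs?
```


is_palindrome("beywb")
"beywb": s[0]='b' == s[-1]='b' -> is_palindrome("eyw")
"eyw": s[0]='e' != s[-1]='w' -> False
= False


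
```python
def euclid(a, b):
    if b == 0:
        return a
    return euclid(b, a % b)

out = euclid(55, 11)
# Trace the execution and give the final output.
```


euclid(55, 11)
= euclid(11, 55 % 11) = euclid(11, 0)
b == 0, return a = 11


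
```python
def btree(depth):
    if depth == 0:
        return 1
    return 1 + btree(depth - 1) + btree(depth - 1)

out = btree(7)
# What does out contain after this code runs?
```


btree(7)
= 1 + btree(6) + btree(6)
= 1 + 2 * btree(6)
btree(k) = 2^(k+1) - 1
btree(0) = 1
btree(1) = 3
btree(2) = 7
btree(3) = 15
btree(4) = 31
btree(7) = 2^8 - 1 = 255


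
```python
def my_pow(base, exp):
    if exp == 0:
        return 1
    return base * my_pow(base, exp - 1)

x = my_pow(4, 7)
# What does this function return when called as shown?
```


my_pow(4, 7)
= 4 * my_pow(4, 6)
= 4 * 4 * my_pow(4, 5)
= 4 * 4 * 4 * my_pow(4, 4)
= 4 * 4 * 4 * 4 * my_pow(4, 3)
= 4 * 4 * 4 * 4 * 4 * my_pow(4, 2)
= 4 * 4 * 4 * 4 * 4 * 4 * my_pow(4, 1)
= 4 * 4 * 4 * 4 * 4 * 4 * 4 * my_pow(4, 0)
= 4 * 4 * 4 * 4 * 4 * 4 * 4 * 1
= 16384


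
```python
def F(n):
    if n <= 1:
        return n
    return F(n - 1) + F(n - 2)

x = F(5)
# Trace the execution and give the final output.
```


F(5)
= F(4) + F(3)
= (F(3) + F(2)) + F(3)
Computing bottom-up: F(0)=0, F(1)=1, F(2)=1, F(3)=2, F(4)=3, F(5)=5
= 5


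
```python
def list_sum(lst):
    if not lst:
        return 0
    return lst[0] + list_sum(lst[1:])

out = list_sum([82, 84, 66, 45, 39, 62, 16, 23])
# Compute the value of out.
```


list_sum([82, 84, 66, 45, 39, 62, 16, 23])
= 82 + list_sum([84, 66, 45, 39, 62, 16, 23])
= 82 + 84 + list_sum([66, 45, 39, 62, 16, 23])
= 82 + 84 + 66 + list_sum([45, 39, 62, 16, 23])
= 82 + 84 + 66 + 45 + list_sum([39, 62, 16, 23])
= 82 + 84 + 66 + 45 + 39 + list_sum([62, 16, 23])
= 82 + 84 + 66 + 45 + 39 + 62 + list_sum([16, 23])
= 82 + 84 + 66 + 45 + 39 + 62 + 16 + list_sum([23])
= 82 + 84 + 66 + 45 + 39 + 62 + 16 + 23 + list_sum([])
= 82 + 84 + 66 + 45 + 39 + 62 + 16 + 23 + 0
= 417


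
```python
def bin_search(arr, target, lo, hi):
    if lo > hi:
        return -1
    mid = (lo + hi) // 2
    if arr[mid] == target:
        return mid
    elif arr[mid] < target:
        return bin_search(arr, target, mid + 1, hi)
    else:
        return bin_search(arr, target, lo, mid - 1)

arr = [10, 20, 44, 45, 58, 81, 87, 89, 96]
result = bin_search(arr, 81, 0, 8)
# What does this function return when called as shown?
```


bin_search(arr, 81, 0, 8)
lo=0, hi=8, mid=4, arr[mid]=58
58 < 81, search right half
lo=5, hi=8, mid=6, arr[mid]=87
87 > 81, search left half
lo=5, hi=5, mid=5, arr[mid]=81
arr[5] == 81, found at index 5
= 5


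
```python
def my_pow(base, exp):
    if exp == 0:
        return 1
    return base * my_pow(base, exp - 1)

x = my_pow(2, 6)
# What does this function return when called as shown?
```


my_pow(2, 6)
= 2 * my_pow(2, 5)
= 2 * 2 * my_pow(2, 4)
= 2 * 2 * 2 * my_pow(2, 3)
= 2 * 2 * 2 * 2 * my_pow(2, 2)
= 2 * 2 * 2 * 2 * 2 * my_pow(2, 1)
= 2 * 2 * 2 * 2 * 2 * 2 * my_pow(2, 0)
= 2 * 2 * 2 * 2 * 2 * 2 * 1
= 64


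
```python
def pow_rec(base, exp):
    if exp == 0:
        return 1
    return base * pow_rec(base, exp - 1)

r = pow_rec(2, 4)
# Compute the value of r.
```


pow_rec(2, 4)
= 2 * pow_rec(2, 3)
= 2 * 2 * pow_rec(2, 2)
= 2 * 2 * 2 * pow_rec(2, 1)
= 2 * 2 * 2 * 2 * pow_rec(2, 0)
= 2 * 2 * 2 * 2 * 1
= 16


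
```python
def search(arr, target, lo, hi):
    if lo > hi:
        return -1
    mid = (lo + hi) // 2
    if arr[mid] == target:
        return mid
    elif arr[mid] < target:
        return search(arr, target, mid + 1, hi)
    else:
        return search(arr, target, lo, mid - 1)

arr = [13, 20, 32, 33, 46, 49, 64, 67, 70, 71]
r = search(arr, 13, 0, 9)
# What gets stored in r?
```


search(arr, 13, 0, 9)
lo=0, hi=9, mid=4, arr[mid]=46
46 > 13, search left half
lo=0, hi=3, mid=1, arr[mid]=20
20 > 13, search left half
lo=0, hi=0, mid=0, arr[mid]=13
arr[0] == 13, found at index 0
= 0


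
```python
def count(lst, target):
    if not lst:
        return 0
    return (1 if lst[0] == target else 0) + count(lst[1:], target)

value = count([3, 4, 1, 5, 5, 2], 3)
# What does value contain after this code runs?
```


count([3, 4, 1, 5, 5, 2], 3)
lst[0]=3 == 3: 1 + count([4, 1, 5, 5, 2], 3)
lst[0]=4 != 3: 0 + count([1, 5, 5, 2], 3)
lst[0]=1 != 3: 0 + count([5, 5, 2], 3)
lst[0]=5 != 3: 0 + count([5, 2], 3)
lst[0]=5 != 3: 0 + count([2], 3)
lst[0]=2 != 3: 0 + count([], 3)
= 1


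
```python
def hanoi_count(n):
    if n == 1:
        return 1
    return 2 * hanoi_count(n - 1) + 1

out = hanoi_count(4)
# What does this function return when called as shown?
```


hanoi_count(4)
= 2 * hanoi_count(3) + 1
= 2 * (2 * hanoi_count(2) + 1) + 1
= 2 * (2 * (2 * hanoi_count(1) + 1) + 1) + 1
Now compute bottom-up:
hanoi_count(1) = 1
hanoi_count(2) = 2 * 1 + 1 = 3
hanoi_count(3) = 2 * 3 + 1 = 7
hanoi_count(4) = 2 * 7 + 1 = 15
= 15


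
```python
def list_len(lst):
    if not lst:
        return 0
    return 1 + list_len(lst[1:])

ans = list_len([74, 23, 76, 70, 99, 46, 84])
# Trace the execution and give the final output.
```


list_len([74, 23, 76, 70, 99, 46, 84])
= 1 + list_len([23, 76, 70, 99, 46, 84])
= 1 + 1 + list_len([76, 70, 99, 46, 84])
= 1 + 1 + 1 + list_len([70, 99, 46, 84])
= 1 + 1 + 1 + 1 + list_len([99, 46, 84])
= 1 + 1 + 1 + 1 + 1 + list_len([46, 84])
= 1 + 1 + 1 + 1 + 1 + 1 + list_len([84])
= 1 + 1 + 1 + 1 + 1 + 1 + 1 + list_len([])
= 1 + 1 + 1 + 1 + 1 + 1 + 1 + 0
= 7


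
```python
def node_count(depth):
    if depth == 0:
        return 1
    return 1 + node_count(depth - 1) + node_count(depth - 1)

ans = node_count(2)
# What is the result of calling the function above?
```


node_count(2)
= 1 + node_count(1) + node_count(1)
= 1 + 2 * node_count(1)
node_count(k) = 2^(k+1) - 1
node_count(0) = 1
node_count(1) = 3
node_count(2) = 7
node_count(2) = 2^3 - 1 = 7


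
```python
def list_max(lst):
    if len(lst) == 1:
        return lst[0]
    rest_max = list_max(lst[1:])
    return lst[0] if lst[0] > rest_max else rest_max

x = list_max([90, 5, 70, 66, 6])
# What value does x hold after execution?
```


list_max([90, 5, 70, 66, 6])
= compare 90 with list_max([5, 70, 66, 6])
= compare 5 with list_max([70, 66, 6])
= compare 70 with list_max([66, 6])
= compare 66 with list_max([6])
Base: list_max([6]) = 6
compare 66 with 6: max = 66
compare 70 with 66: max = 70
compare 5 with 70: max = 70
compare 90 with 70: max = 90
= 90


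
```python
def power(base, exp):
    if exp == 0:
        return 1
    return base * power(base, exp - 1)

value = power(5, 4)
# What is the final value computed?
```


power(5, 4)
= 5 * power(5, 3)
= 5 * 5 * power(5, 2)
= 5 * 5 * 5 * power(5, 1)
= 5 * 5 * 5 * 5 * power(5, 0)
= 5 * 5 * 5 * 5 * 1
= 625


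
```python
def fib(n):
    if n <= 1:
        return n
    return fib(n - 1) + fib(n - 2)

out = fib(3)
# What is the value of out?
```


fib(3)
= fib(2) + fib(1)
Computing bottom-up: fib(0)=0, fib(1)=1, fib(2)=1, fib(3)=2
= 2


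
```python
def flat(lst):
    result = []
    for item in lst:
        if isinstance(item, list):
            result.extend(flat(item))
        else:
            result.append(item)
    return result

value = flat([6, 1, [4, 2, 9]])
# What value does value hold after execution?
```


flat([6, 1, [4, 2, 9]])
Processing each element:
  6 is not a list -> append 6
  1 is not a list -> append 1
  [4, 2, 9] is a list -> flat recursively -> [4, 2, 9]
= [6, 1, 4, 2, 9]


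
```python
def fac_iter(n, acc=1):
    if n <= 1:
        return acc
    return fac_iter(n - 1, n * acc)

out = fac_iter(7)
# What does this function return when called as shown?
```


fac_iter(7, 1)
= fac_iter(6, 7 * 1) = fac_iter(6, 7)
= fac_iter(5, 6 * 7) = fac_iter(5, 42)
= fac_iter(4, 5 * 42) = fac_iter(4, 210)
= fac_iter(3, 4 * 210) = fac_iter(3, 840)
= fac_iter(2, 3 * 840) = fac_iter(2, 2520)
= fac_iter(1, 2 * 2520) = fac_iter(1, 5040)
n <= 1, return acc = 5040


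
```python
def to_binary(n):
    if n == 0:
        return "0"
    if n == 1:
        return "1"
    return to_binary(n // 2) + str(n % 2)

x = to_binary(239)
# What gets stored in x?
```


to_binary(239)
= to_binary(119) + "1"
= to_binary(59) + "1" + "1"
= to_binary(29) + "1" + "1" + "1"
= to_binary(14) + "1" + "1" + "1" + "1"
= to_binary(7) + "0" + "1" + "1" + "1" + "1"
= to_binary(3) + "1" + "0" + "1" + "1" + "1" + "1"
= to_binary(1) + "1" + "1" + "0" + "1" + "1" + "1" + "1"
= "1" + "1" + "1" + "0" + "1" + "1" + "1" + "1"
= "11101111"


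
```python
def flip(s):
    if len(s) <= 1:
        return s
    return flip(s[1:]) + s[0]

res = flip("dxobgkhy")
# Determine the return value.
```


flip("dxobgkhy")
= flip("xobgkhy") + "d"
= flip("obgkhy") + "x" + "d"
= flip("bgkhy") + "o" + "x" + "d"
= flip("gkhy") + "b" + "o" + "x" + "d"
= flip("khy") + "g" + "b" + "o" + "x" + "d"
= flip("hy") + "k" + "g" + "b" + "o" + "x" + "d"
= flip("y") + "h" + "k" + "g" + "b" + "o" + "x" + "d"
= "y" + "h" + "k" + "g" + "b" + "o" + "x" + "d"
= "yhkgboxd"


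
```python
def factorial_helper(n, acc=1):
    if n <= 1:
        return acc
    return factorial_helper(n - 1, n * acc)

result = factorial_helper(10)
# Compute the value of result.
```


factorial_helper(10, 1)
= factorial_helper(9, 10 * 1) = factorial_helper(9, 10)
= factorial_helper(8, 9 * 10) = factorial_helper(8, 90)
= factorial_helper(7, 8 * 90) = factorial_helper(7, 720)
= factorial_helper(6, 7 * 720) = factorial_helper(6, 5040)
= factorial_helper(5, 6 * 5040) = factorial_helper(5, 30240)
= factorial_helper(4, 5 * 30240) = factorial_helper(4, 151200)
= factorial_helper(3, 4 * 151200) = factorial_helper(3, 604800)
= factorial_helper(2, 3 * 604800) = factorial_helper(2, 1814400)
= factorial_helper(1, 2 * 1814400) = factorial_helper(1, 3628800)
n <= 1, return acc = 3628800


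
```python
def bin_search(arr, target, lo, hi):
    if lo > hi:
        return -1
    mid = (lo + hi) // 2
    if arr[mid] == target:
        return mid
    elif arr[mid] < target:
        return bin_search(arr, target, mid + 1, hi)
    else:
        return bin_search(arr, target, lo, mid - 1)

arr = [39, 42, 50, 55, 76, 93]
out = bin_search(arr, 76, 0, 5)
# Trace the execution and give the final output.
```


bin_search(arr, 76, 0, 5)
lo=0, hi=5, mid=2, arr[mid]=50
50 < 76, search right half
lo=3, hi=5, mid=4, arr[mid]=76
arr[4] == 76, found at index 4
= 4


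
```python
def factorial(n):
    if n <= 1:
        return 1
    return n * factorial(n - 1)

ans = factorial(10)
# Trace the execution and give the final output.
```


factorial(10)
= 10 * factorial(9)
= 10 * 9 * factorial(8)
= 10 * 9 * 8 * factorial(7)
= 10 * 9 * 8 * 7 * factorial(6)
= 10 * 9 * 8 * 7 * 6 * factorial(5)
= 10 * 9 * 8 * 7 * 6 * 5 * factorial(4)
= 10 * 9 * 8 * 7 * 6 * 5 * 4 * factorial(3)
= 10 * 9 * 8 * 7 * 6 * 5 * 4 * 3 * factorial(2)
= 10 * 9 * 8 * 7 * 6 * 5 * 4 * 3 * 2 * factorial(1)
= 10 * 9 * 8 * 7 * 6 * 5 * 4 * 3 * 2 * 1
= 3628800


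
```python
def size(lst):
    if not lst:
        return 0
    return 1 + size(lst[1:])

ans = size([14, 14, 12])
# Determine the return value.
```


size([14, 14, 12])
= 1 + size([14, 12])
= 1 + 1 + size([12])
= 1 + 1 + 1 + size([])
= 1 + 1 + 1 + 0
= 3


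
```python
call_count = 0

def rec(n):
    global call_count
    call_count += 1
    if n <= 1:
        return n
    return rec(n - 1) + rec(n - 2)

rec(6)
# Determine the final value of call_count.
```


rec(6) calls rec(5) and rec(4); each non-base call branches into two more.
Let C(k) = total number of calls made by rec(k), including the call to rec(k) itself.
Base cases: C(0) = 1, C(1) = 1
Recurrence: C(k) = 1 + C(k-1) + C(k-2)
  C(2) = 1 + C(1) + C(0) = 1 + 1 + 1 = 3
  C(3) = 1 + C(2) + C(1) = 1 + 3 + 1 = 5
  C(4) = 1 + C(3) + C(2) = 1 + 5 + 3 = 9
  C(5) = 1 + C(4) + C(3) = 1 + 9 + 5 = 15
  C(6) = 1 + C(5) + C(4) = 1 + 15 + 9 = 25
Total calls = C(6) = 25


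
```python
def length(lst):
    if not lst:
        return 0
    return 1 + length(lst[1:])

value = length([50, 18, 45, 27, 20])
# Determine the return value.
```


length([50, 18, 45, 27, 20])
= 1 + length([18, 45, 27, 20])
= 1 + 1 + length([45, 27, 20])
= 1 + 1 + 1 + length([27, 20])
= 1 + 1 + 1 + 1 + length([20])
= 1 + 1 + 1 + 1 + 1 + length([])
= 1 + 1 + 1 + 1 + 1 + 0
= 5


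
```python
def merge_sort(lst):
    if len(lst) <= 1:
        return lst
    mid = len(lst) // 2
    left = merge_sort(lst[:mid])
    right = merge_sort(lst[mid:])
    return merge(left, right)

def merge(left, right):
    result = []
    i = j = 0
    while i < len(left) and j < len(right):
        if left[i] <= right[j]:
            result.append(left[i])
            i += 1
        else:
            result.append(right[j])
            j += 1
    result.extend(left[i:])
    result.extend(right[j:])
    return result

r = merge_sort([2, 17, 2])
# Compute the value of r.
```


merge_sort([2, 17, 2])
Split into [2] and [17, 2]
Left sorted: [2]
Right sorted: [2, 17]
Merge [2] and [2, 17]
= [2, 2, 17]


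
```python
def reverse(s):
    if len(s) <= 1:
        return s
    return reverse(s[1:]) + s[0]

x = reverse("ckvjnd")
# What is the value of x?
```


reverse("ckvjnd")
= reverse("kvjnd") + "c"
= reverse("vjnd") + "k" + "c"
= reverse("jnd") + "v" + "k" + "c"
= reverse("nd") + "j" + "v" + "k" + "c"
= reverse("d") + "n" + "j" + "v" + "k" + "c"
= "d" + "n" + "j" + "v" + "k" + "c"
= "dnjvkc"


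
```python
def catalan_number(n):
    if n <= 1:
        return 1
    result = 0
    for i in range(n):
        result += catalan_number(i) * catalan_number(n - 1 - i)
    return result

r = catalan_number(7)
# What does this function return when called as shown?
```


catalan_number(7)
= sum of catalan_number(i) * catalan_number(7-1-i) for i in 0..6
First compute sub-values bottom-up:
  catalan_number(0) = 1, catalan_number(1) = 1
  catalan_number(2) = 1*1 + 1*1 = 2
  catalan_number(3) = 1*2 + 1*1 + 2*1 = 5
  catalan_number(4) = 1*5 + 1*2 + 2*1 + 5*1 = 14
  catalan_number(5) = 1*14 + 1*5 + 2*2 + 5*1 + 14*1 = 42
  catalan_number(6) = 1*42 + 1*14 + 2*5 + 5*2 + 14*1 + 42*1 = 132
Now catalan_number(7):
  catalan_number(0)*catalan_number(6) = 1*132 = 132
  catalan_number(1)*catalan_number(5) = 1*42 = 42
  catalan_number(2)*catalan_number(4) = 2*14 = 28
  catalan_number(3)*catalan_number(3) = 5*5 = 25
  catalan_number(4)*catalan_number(2) = 14*2 = 28
  catalan_number(5)*catalan_number(1) = 42*1 = 42
  catalan_number(6)*catalan_number(0) = 132*1 = 132
= 132 + 42 + 28 + 25 + 28 + 42 + 132
= 429


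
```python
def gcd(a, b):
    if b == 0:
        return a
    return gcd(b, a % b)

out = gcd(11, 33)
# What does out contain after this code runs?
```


gcd(11, 33)
= gcd(33, 11 % 33) = gcd(33, 11)
= gcd(11, 33 % 11) = gcd(11, 0)
b == 0, return a = 11


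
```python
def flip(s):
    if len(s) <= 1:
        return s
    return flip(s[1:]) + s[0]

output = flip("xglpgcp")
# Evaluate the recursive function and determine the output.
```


flip("xglpgcp")
= flip("glpgcp") + "x"
= flip("lpgcp") + "g" + "x"
= flip("pgcp") + "l" + "g" + "x"
= flip("gcp") + "p" + "l" + "g" + "x"
= flip("cp") + "g" + "p" + "l" + "g" + "x"
= flip("p") + "c" + "g" + "p" + "l" + "g" + "x"
= "p" + "c" + "g" + "p" + "l" + "g" + "x"
= "pcgplgx"


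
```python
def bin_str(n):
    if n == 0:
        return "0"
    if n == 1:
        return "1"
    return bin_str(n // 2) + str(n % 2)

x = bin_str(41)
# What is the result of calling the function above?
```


bin_str(41)
= bin_str(20) + "1"
= bin_str(10) + "0" + "1"
= bin_str(5) + "0" + "0" + "1"
= bin_str(2) + "1" + "0" + "0" + "1"
= bin_str(1) + "0" + "1" + "0" + "0" + "1"
= "1" + "0" + "1" + "0" + "0" + "1"
= "101001"


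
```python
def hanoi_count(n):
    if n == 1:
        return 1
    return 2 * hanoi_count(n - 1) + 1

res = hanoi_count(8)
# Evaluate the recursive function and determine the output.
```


hanoi_count(8)
= 2 * hanoi_count(7) + 1
= 2 * (2 * hanoi_count(6) + 1) + 1
= 2 * (2 * (2 * hanoi_count(5) + 1) + 1) + 1
= 2 * (2 * (2 * (2 * hanoi_count(4) + 1) + 1) + 1) + 1
= 2 * (2 * (2 * (2 * (2 * hanoi_count(3) + 1) + 1) + 1) + 1) + 1
= 2 * (2 * (2 * (2 * (2 * (2 * hanoi_count(2) + 1) + 1) + 1) + 1) + 1) + 1
= 2 * (2 * (2 * (2 * (2 * (2 * (2 * hanoi_count(1) + 1) + 1) + 1) + 1) + 1) + 1) + 1
Now compute bottom-up:
hanoi_count(1) = 1
hanoi_count(2) = 2 * 1 + 1 = 3
hanoi_count(3) = 2 * 3 + 1 = 7
hanoi_count(4) = 2 * 7 + 1 = 15
hanoi_count(5) = 2 * 15 + 1 = 31
hanoi_count(6) = 2 * 31 + 1 = 63
hanoi_count(7) = 2 * 63 + 1 = 127
hanoi_count(8) = 2 * 127 + 1 = 255
= 255


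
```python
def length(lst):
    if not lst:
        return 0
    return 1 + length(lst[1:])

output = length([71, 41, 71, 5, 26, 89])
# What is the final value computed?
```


length([71, 41, 71, 5, 26, 89])
= 1 + length([41, 71, 5, 26, 89])
= 1 + 1 + length([71, 5, 26, 89])
= 1 + 1 + 1 + length([5, 26, 89])
= 1 + 1 + 1 + 1 + length([26, 89])
= 1 + 1 + 1 + 1 + 1 + length([89])
= 1 + 1 + 1 + 1 + 1 + 1 + length([])
= 1 + 1 + 1 + 1 + 1 + 1 + 0
= 6


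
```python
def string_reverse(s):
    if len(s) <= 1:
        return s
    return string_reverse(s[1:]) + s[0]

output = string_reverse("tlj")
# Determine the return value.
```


string_reverse("tlj")
= string_reverse("lj") + "t"
= string_reverse("j") + "l" + "t"
= "j" + "l" + "t"
= "jlt"


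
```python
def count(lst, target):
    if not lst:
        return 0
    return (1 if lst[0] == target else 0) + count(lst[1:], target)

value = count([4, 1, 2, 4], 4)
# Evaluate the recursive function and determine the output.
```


count([4, 1, 2, 4], 4)
lst[0]=4 == 4: 1 + count([1, 2, 4], 4)
lst[0]=1 != 4: 0 + count([2, 4], 4)
lst[0]=2 != 4: 0 + count([4], 4)
lst[0]=4 == 4: 1 + count([], 4)
= 2


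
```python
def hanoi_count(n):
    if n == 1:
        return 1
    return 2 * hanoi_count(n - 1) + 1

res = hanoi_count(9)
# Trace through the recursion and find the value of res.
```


hanoi_count(9)
= 2 * hanoi_count(8) + 1
= 2 * (2 * hanoi_count(7) + 1) + 1
= 2 * (2 * (2 * hanoi_count(6) + 1) + 1) + 1
= 2 * (2 * (2 * (2 * hanoi_count(5) + 1) + 1) + 1) + 1
= 2 * (2 * (2 * (2 * (2 * hanoi_count(4) + 1) + 1) + 1) + 1) + 1
= 2 * (2 * (2 * (2 * (2 * (2 * hanoi_count(3) + 1) + 1) + 1) + 1) + 1) + 1
= 2 * (2 * (2 * (2 * (2 * (2 * (2 * hanoi_count(2) + 1) + 1) + 1) + 1) + 1) + 1) + 1
= 2 * (2 * (2 * (2 * (2 * (2 * (2 * (2 * hanoi_count(1) + 1) + 1) + 1) + 1) + 1) + 1) + 1) + 1
Now compute bottom-up:
hanoi_count(1) = 1
hanoi_count(2) = 2 * 1 + 1 = 3
hanoi_count(3) = 2 * 3 + 1 = 7
hanoi_count(4) = 2 * 7 + 1 = 15
hanoi_count(5) = 2 * 15 + 1 = 31
hanoi_count(6) = 2 * 31 + 1 = 63
hanoi_count(7) = 2 * 63 + 1 = 127
hanoi_count(8) = 2 * 127 + 1 = 255
hanoi_count(9) = 2 * 255 + 1 = 511
= 511


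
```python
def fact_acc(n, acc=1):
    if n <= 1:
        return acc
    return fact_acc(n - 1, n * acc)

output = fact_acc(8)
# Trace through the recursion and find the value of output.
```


fact_acc(8, 1)
= fact_acc(7, 8 * 1) = fact_acc(7, 8)
= fact_acc(6, 7 * 8) = fact_acc(6, 56)
= fact_acc(5, 6 * 56) = fact_acc(5, 336)
= fact_acc(4, 5 * 336) = fact_acc(4, 1680)
= fact_acc(3, 4 * 1680) = fact_acc(3, 6720)
= fact_acc(2, 3 * 6720) = fact_acc(2, 20160)
= fact_acc(1, 2 * 20160) = fact_acc(1, 40320)
n <= 1, return acc = 40320


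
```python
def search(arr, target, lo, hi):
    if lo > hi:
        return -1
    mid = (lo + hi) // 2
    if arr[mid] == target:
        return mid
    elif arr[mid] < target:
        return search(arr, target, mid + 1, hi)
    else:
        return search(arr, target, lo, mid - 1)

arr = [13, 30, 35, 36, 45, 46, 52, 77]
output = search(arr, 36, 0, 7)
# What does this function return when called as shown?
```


search(arr, 36, 0, 7)
lo=0, hi=7, mid=3, arr[mid]=36
arr[3] == 36, found at index 3
= 3


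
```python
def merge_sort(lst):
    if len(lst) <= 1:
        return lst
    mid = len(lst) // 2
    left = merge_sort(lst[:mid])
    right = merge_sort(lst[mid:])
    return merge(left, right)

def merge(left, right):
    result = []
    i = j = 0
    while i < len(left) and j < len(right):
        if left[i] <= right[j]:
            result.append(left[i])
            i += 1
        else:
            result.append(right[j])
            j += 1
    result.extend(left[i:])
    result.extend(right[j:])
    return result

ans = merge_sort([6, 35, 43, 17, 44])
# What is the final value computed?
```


merge_sort([6, 35, 43, 17, 44])
Split into [6, 35] and [43, 17, 44]
Left sorted: [6, 35]
Right sorted: [17, 43, 44]
Merge [6, 35] and [17, 43, 44]
= [6, 17, 35, 43, 44]


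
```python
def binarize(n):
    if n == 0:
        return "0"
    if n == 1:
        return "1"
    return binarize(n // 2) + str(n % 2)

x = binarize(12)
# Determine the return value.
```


binarize(12)
= binarize(6) + "0"
= binarize(3) + "0" + "0"
= binarize(1) + "1" + "0" + "0"
= "1" + "1" + "0" + "0"
= "1100"


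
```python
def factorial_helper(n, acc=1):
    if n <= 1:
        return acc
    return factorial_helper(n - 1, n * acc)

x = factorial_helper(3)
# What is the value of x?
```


factorial_helper(3, 1)
= factorial_helper(2, 3 * 1) = factorial_helper(2, 3)
= factorial_helper(1, 2 * 3) = factorial_helper(1, 6)
n <= 1, return acc = 6


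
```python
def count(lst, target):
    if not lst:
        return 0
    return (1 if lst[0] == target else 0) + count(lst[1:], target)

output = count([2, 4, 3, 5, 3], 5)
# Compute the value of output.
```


count([2, 4, 3, 5, 3], 5)
lst[0]=2 != 5: 0 + count([4, 3, 5, 3], 5)
lst[0]=4 != 5: 0 + count([3, 5, 3], 5)
lst[0]=3 != 5: 0 + count([5, 3], 5)
lst[0]=5 == 5: 1 + count([3], 5)
lst[0]=3 != 5: 0 + count([], 5)
= 1


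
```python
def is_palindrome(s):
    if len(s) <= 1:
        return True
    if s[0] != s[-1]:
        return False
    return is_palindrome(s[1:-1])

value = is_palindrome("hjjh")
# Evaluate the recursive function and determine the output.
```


is_palindrome("hjjh")
"hjjh": s[0]='h' == s[-1]='h' -> is_palindrome("jj")
"jj": s[0]='j' == s[-1]='j' -> is_palindrome("")
"": len <= 1 -> True
= True


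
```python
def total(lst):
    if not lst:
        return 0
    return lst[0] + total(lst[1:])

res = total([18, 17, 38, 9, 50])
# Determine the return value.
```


total([18, 17, 38, 9, 50])
= 18 + total([17, 38, 9, 50])
= 18 + 17 + total([38, 9, 50])
= 18 + 17 + 38 + total([9, 50])
= 18 + 17 + 38 + 9 + total([50])
= 18 + 17 + 38 + 9 + 50 + total([])
= 18 + 17 + 38 + 9 + 50 + 0
= 132


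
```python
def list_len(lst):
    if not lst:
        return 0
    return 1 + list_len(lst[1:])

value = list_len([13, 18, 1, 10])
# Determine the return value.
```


list_len([13, 18, 1, 10])
= 1 + list_len([18, 1, 10])
= 1 + 1 + list_len([1, 10])
= 1 + 1 + 1 + list_len([10])
= 1 + 1 + 1 + 1 + list_len([])
= 1 + 1 + 1 + 1 + 0
= 4


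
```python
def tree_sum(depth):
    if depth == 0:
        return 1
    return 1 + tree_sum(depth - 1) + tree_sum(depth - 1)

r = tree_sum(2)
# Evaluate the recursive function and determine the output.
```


tree_sum(2)
= 1 + tree_sum(1) + tree_sum(1)
= 1 + 2 * tree_sum(1)
tree_sum(k) = 2^(k+1) - 1
tree_sum(0) = 1
tree_sum(1) = 3
tree_sum(2) = 7
tree_sum(2) = 2^3 - 1 = 7


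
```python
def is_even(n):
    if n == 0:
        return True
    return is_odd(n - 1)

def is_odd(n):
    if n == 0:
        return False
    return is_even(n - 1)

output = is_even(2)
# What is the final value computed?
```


is_even(2)
= is_odd(1)
= is_even(0)
n == 0: return True
= True


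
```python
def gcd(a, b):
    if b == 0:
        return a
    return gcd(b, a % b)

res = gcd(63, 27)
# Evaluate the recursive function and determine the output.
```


gcd(63, 27)
= gcd(27, 63 % 27) = gcd(27, 9)
= gcd(9, 27 % 9) = gcd(9, 0)
b == 0, return a = 9


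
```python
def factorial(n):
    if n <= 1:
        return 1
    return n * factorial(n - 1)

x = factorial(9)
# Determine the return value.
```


factorial(9)
= 9 * factorial(8)
= 9 * 8 * factorial(7)
= 9 * 8 * 7 * factorial(6)
= 9 * 8 * 7 * 6 * factorial(5)
= 9 * 8 * 7 * 6 * 5 * factorial(4)
= 9 * 8 * 7 * 6 * 5 * 4 * factorial(3)
= 9 * 8 * 7 * 6 * 5 * 4 * 3 * factorial(2)
= 9 * 8 * 7 * 6 * 5 * 4 * 3 * 2 * factorial(1)
= 9 * 8 * 7 * 6 * 5 * 4 * 3 * 2 * 1
= 362880


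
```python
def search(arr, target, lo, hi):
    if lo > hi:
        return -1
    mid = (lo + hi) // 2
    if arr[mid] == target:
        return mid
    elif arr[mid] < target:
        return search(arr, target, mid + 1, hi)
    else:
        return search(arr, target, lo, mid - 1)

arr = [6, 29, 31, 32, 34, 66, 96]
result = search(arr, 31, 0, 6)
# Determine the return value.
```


search(arr, 31, 0, 6)
lo=0, hi=6, mid=3, arr[mid]=32
32 > 31, search left half
lo=0, hi=2, mid=1, arr[mid]=29
29 < 31, search right half
lo=2, hi=2, mid=2, arr[mid]=31
arr[2] == 31, found at index 2
= 2


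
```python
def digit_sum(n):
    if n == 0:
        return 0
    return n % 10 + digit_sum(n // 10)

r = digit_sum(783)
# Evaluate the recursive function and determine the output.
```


digit_sum(783)
= 3 + digit_sum(78)
= 3 + 8 + digit_sum(7)
= 3 + 8 + 7 + digit_sum(0)
= 3 + 8 + 7 + 0
= 18


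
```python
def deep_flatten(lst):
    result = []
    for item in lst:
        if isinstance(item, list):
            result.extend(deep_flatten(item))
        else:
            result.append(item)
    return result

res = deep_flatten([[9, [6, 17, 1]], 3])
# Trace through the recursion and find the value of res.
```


deep_flatten([[9, [6, 17, 1]], 3])
Processing each element:
  [9, [6, 17, 1]] is a list -> deep_flatten recursively -> [9, 6, 17, 1]
  3 is not a list -> append 3
= [9, 6, 17, 1, 3]


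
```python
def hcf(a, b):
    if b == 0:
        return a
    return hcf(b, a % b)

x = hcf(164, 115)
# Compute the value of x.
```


hcf(164, 115)
= hcf(115, 164 % 115) = hcf(115, 49)
= hcf(49, 115 % 49) = hcf(49, 17)
= hcf(17, 49 % 17) = hcf(17, 15)
= hcf(15, 17 % 15) = hcf(15, 2)
= hcf(2, 15 % 2) = hcf(2, 1)
= hcf(1, 2 % 1) = hcf(1, 0)
b == 0, return a = 1


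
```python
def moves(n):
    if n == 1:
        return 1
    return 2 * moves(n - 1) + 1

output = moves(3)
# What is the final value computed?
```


moves(3)
= 2 * moves(2) + 1
= 2 * (2 * moves(1) + 1) + 1
Now compute bottom-up:
moves(1) = 1
moves(2) = 2 * 1 + 1 = 3
moves(3) = 2 * 3 + 1 = 7
= 7


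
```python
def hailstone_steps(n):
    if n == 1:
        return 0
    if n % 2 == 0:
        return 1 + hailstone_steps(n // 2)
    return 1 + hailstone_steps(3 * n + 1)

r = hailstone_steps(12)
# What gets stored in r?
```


hailstone_steps(12)
12 is even -> hailstone_steps(6)
6 is even -> hailstone_steps(3)
3 is odd -> 3*3+1 = 10 -> hailstone_steps(10)
10 is even -> hailstone_steps(5)
5 is odd -> 3*5+1 = 16 -> hailstone_steps(16)
16 is even -> hailstone_steps(8)
8 is even -> hailstone_steps(4)
4 is even -> hailstone_steps(2)
2 is even -> hailstone_steps(1)
Reached 1 after 9 steps
= 9


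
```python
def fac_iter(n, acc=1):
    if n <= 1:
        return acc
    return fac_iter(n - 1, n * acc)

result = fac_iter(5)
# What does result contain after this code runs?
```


fac_iter(5, 1)
= fac_iter(4, 5 * 1) = fac_iter(4, 5)
= fac_iter(3, 4 * 5) = fac_iter(3, 20)
= fac_iter(2, 3 * 20) = fac_iter(2, 60)
= fac_iter(1, 2 * 60) = fac_iter(1, 120)
n <= 1, return acc = 120


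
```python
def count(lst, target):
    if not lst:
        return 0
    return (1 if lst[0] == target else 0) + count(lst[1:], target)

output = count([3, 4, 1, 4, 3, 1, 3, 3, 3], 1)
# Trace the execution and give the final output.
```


count([3, 4, 1, 4, 3, 1, 3, 3, 3], 1)
lst[0]=3 != 1: 0 + count([4, 1, 4, 3, 1, 3, 3, 3], 1)
lst[0]=4 != 1: 0 + count([1, 4, 3, 1, 3, 3, 3], 1)
lst[0]=1 == 1: 1 + count([4, 3, 1, 3, 3, 3], 1)
lst[0]=4 != 1: 0 + count([3, 1, 3, 3, 3], 1)
lst[0]=3 != 1: 0 + count([1, 3, 3, 3], 1)
lst[0]=1 == 1: 1 + count([3, 3, 3], 1)
lst[0]=3 != 1: 0 + count([3, 3], 1)
lst[0]=3 != 1: 0 + count([3], 1)
lst[0]=3 != 1: 0 + count([], 1)
= 2


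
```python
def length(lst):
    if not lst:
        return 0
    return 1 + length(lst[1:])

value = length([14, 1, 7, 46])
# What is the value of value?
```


length([14, 1, 7, 46])
= 1 + length([1, 7, 46])
= 1 + 1 + length([7, 46])
= 1 + 1 + 1 + length([46])
= 1 + 1 + 1 + 1 + length([])
= 1 + 1 + 1 + 1 + 0
= 4


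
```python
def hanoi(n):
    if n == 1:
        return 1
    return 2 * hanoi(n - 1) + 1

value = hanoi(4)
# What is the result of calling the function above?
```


hanoi(4)
= 2 * hanoi(3) + 1
= 2 * (2 * hanoi(2) + 1) + 1
= 2 * (2 * (2 * hanoi(1) + 1) + 1) + 1
Now compute bottom-up:
hanoi(1) = 1
hanoi(2) = 2 * 1 + 1 = 3
hanoi(3) = 2 * 3 + 1 = 7
hanoi(4) = 2 * 7 + 1 = 15
= 15


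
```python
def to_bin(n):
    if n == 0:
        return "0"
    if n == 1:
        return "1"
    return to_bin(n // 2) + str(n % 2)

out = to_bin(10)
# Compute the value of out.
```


to_bin(10)
= to_bin(5) + "0"
= to_bin(2) + "1" + "0"
= to_bin(1) + "0" + "1" + "0"
= "1" + "0" + "1" + "0"
= "1010"


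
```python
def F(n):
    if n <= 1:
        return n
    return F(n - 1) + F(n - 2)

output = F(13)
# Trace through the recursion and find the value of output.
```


F(13)
= F(12) + F(11)
= (F(11) + F(10)) + F(11)
Computing bottom-up: F(0)=0, F(1)=1, F(2)=1, F(3)=2, F(4)=3, F(5)=5, F(6)=8, F(7)=13, F(8)=21, F(9)=34, F(10)=55, F(11)=89, F(12)=144, F(13)=233
= 233


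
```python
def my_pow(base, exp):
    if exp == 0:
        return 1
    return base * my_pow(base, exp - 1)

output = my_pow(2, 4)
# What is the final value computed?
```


my_pow(2, 4)
= 2 * my_pow(2, 3)
= 2 * 2 * my_pow(2, 2)
= 2 * 2 * 2 * my_pow(2, 1)
= 2 * 2 * 2 * 2 * my_pow(2, 0)
= 2 * 2 * 2 * 2 * 1
= 16


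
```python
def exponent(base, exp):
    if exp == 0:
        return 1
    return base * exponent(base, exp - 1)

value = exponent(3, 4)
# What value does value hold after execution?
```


exponent(3, 4)
= 3 * exponent(3, 3)
= 3 * 3 * exponent(3, 2)
= 3 * 3 * 3 * exponent(3, 1)
= 3 * 3 * 3 * 3 * exponent(3, 0)
= 3 * 3 * 3 * 3 * 1
= 81


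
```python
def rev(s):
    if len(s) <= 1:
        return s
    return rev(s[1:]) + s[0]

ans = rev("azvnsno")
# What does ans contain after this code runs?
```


rev("azvnsno")
= rev("zvnsno") + "a"
= rev("vnsno") + "z" + "a"
= rev("nsno") + "v" + "z" + "a"
= rev("sno") + "n" + "v" + "z" + "a"
= rev("no") + "s" + "n" + "v" + "z" + "a"
= rev("o") + "n" + "s" + "n" + "v" + "z" + "a"
= "o" + "n" + "s" + "n" + "v" + "z" + "a"
= "onsnvza"


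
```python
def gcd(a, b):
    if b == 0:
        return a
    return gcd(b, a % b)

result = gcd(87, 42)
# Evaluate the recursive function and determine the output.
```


gcd(87, 42)
= gcd(42, 87 % 42) = gcd(42, 3)
= gcd(3, 42 % 3) = gcd(3, 0)
b == 0, return a = 3


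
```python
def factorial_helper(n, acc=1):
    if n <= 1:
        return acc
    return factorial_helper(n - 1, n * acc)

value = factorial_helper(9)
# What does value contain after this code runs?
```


factorial_helper(9, 1)
= factorial_helper(8, 9 * 1) = factorial_helper(8, 9)
= factorial_helper(7, 8 * 9) = factorial_helper(7, 72)
= factorial_helper(6, 7 * 72) = factorial_helper(6, 504)
= factorial_helper(5, 6 * 504) = factorial_helper(5, 3024)
= factorial_helper(4, 5 * 3024) = factorial_helper(4, 15120)
= factorial_helper(3, 4 * 15120) = factorial_helper(3, 60480)
= factorial_helper(2, 3 * 60480) = factorial_helper(2, 181440)
= factorial_helper(1, 2 * 181440) = factorial_helper(1, 362880)
n <= 1, return acc = 362880


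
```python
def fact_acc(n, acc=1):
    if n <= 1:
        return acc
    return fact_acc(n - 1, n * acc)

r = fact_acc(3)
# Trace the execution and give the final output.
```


fact_acc(3, 1)
= fact_acc(2, 3 * 1) = fact_acc(2, 3)
= fact_acc(1, 2 * 3) = fact_acc(1, 6)
n <= 1, return acc = 6


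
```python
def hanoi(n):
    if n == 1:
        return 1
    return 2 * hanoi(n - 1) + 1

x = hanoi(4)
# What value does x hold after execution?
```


hanoi(4)
= 2 * hanoi(3) + 1
= 2 * (2 * hanoi(2) + 1) + 1
= 2 * (2 * (2 * hanoi(1) + 1) + 1) + 1
Now compute bottom-up:
hanoi(1) = 1
hanoi(2) = 2 * 1 + 1 = 3
hanoi(3) = 2 * 3 + 1 = 7
hanoi(4) = 2 * 7 + 1 = 15
= 15


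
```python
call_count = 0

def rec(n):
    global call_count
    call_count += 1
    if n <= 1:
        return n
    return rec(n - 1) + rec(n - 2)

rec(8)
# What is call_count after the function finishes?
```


rec(8) calls rec(7) and rec(6); each non-base call branches into two more.
Let C(k) = total number of calls made by rec(k), including the call to rec(k) itself.
Base cases: C(0) = 1, C(1) = 1
Recurrence: C(k) = 1 + C(k-1) + C(k-2)
  C(2) = 1 + C(1) + C(0) = 1 + 1 + 1 = 3
  C(3) = 1 + C(2) + C(1) = 1 + 3 + 1 = 5
  C(4) = 1 + C(3) + C(2) = 1 + 5 + 3 = 9
  C(5) = 1 + C(4) + C(3) = 1 + 9 + 5 = 15
  C(6) = 1 + C(5) + C(4) = 1 + 15 + 9 = 25
  C(7) = 1 + C(6) + C(5) = 1 + 25 + 15 = 41
  C(8) = 1 + C(7) + C(6) = 1 + 41 + 25 = 67
Total calls = C(8) = 67


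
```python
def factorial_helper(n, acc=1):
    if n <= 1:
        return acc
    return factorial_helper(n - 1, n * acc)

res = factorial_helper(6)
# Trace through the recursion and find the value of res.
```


factorial_helper(6, 1)
= factorial_helper(5, 6 * 1) = factorial_helper(5, 6)
= factorial_helper(4, 5 * 6) = factorial_helper(4, 30)
= factorial_helper(3, 4 * 30) = factorial_helper(3, 120)
= factorial_helper(2, 3 * 120) = factorial_helper(2, 360)
= factorial_helper(1, 2 * 360) = factorial_helper(1, 720)
n <= 1, return acc = 720


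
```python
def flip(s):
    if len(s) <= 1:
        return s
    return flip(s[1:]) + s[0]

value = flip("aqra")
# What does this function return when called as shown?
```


flip("aqra")
= flip("qra") + "a"
= flip("ra") + "q" + "a"
= flip("a") + "r" + "q" + "a"
= "a" + "r" + "q" + "a"
= "arqa"


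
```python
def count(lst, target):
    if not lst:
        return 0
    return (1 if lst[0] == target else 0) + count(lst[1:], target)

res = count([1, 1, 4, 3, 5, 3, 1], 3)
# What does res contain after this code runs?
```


count([1, 1, 4, 3, 5, 3, 1], 3)
lst[0]=1 != 3: 0 + count([1, 4, 3, 5, 3, 1], 3)
lst[0]=1 != 3: 0 + count([4, 3, 5, 3, 1], 3)
lst[0]=4 != 3: 0 + count([3, 5, 3, 1], 3)
lst[0]=3 == 3: 1 + count([5, 3, 1], 3)
lst[0]=5 != 3: 0 + count([3, 1], 3)
lst[0]=3 == 3: 1 + count([1], 3)
lst[0]=1 != 3: 0 + count([], 3)
= 2


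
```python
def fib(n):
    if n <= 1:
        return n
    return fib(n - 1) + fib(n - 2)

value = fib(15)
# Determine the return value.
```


fib(15)
= fib(14) + fib(13)
= (fib(13) + fib(12)) + fib(13)
Computing bottom-up: fib(0)=0, fib(1)=1, fib(2)=1, fib(3)=2, fib(4)=3, fib(5)=5, fib(6)=8, fib(7)=13, fib(8)=21, fib(9)=34, fib(10)=55, fib(11)=89, fib(12)=144, fib(13)=233, fib(14)=377, fib(15)=610
= 610


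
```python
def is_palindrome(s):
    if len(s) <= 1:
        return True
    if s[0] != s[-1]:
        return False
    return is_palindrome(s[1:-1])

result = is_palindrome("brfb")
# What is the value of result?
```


is_palindrome("brfb")
"brfb": s[0]='b' == s[-1]='b' -> is_palindrome("rf")
"rf": s[0]='r' != s[-1]='f' -> False
= False


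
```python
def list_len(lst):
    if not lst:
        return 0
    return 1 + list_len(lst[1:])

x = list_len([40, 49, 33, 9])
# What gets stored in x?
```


list_len([40, 49, 33, 9])
= 1 + list_len([49, 33, 9])
= 1 + 1 + list_len([33, 9])
= 1 + 1 + 1 + list_len([9])
= 1 + 1 + 1 + 1 + list_len([])
= 1 + 1 + 1 + 1 + 0
= 4


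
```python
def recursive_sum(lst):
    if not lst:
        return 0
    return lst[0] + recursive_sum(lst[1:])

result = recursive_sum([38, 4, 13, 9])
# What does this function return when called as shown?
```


recursive_sum([38, 4, 13, 9])
= 38 + recursive_sum([4, 13, 9])
= 38 + 4 + recursive_sum([13, 9])
= 38 + 4 + 13 + recursive_sum([9])
= 38 + 4 + 13 + 9 + recursive_sum([])
= 38 + 4 + 13 + 9 + 0
= 64


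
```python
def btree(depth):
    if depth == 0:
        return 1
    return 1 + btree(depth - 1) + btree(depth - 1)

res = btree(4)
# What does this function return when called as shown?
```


btree(4)
= 1 + btree(3) + btree(3)
= 1 + 2 * btree(3)
btree(k) = 2^(k+1) - 1
btree(0) = 1
btree(1) = 3
btree(2) = 7
btree(3) = 15
btree(4) = 31
btree(4) = 2^5 - 1 = 31


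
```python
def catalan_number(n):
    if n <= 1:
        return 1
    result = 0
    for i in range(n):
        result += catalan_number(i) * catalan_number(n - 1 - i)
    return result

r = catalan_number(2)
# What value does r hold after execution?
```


catalan_number(2)
= sum of catalan_number(i) * catalan_number(2-1-i) for i in 0..1
  catalan_number(0)*catalan_number(1) = 1*1 = 1
  catalan_number(1)*catalan_number(0) = 1*1 = 1
= 1 + 1
= 2
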